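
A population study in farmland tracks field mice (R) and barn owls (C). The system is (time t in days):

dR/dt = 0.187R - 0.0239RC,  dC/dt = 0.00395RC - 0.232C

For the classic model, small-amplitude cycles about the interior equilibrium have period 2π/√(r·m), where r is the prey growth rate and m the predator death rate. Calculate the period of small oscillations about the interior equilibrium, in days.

T ≈ 30.2 days

Here r = 0.187 and m = 0.232, so r·m = 0.0434.
ω = √0.0434 = 0.208 per day, hence T = 2π/ω ≈ 30.2 days.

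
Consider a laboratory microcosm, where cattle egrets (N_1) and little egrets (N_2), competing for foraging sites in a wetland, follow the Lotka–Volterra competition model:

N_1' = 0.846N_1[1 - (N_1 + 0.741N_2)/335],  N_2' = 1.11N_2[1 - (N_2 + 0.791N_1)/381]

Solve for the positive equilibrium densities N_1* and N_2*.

N_1* ≈ 127, N_2* ≈ 280

Setting both brackets to zero gives the nullclines N_1 + 0.741N_2 = 335 and 0.791N_1 + N_2 = 381.
Substituting N_2 = 381 - 0.791N_1 into the first: N_1(1 - 0.741·0.791) = 335 - 0.741·381.
So N_1* = 52.7/0.414 = 127, and then N_2* = 381 - 0.791·127 = 280.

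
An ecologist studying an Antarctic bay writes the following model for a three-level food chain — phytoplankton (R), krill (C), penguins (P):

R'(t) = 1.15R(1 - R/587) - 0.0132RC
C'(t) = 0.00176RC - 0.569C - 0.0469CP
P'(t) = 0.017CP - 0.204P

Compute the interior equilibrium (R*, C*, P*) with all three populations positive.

From dP/dt = 0: 0.017C* = 0.204, so C* = 12.
From dR/dt = 0: 1.15(1 - R*/587) = 0.0132·12, giving R* = 587·(1 - 0.138) = 506.
From dC/dt = 0: 0.00176·506 - 0.569 = 0.0469P*, so P* = 0.322/0.0469 = 6.86.

R* ≈ 506, C* ≈ 12, P* ≈ 6.86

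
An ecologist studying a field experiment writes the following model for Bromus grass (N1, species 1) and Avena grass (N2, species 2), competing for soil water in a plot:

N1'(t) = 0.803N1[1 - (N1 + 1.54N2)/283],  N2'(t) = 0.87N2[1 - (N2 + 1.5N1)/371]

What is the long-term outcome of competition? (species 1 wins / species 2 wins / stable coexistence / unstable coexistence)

Compare the nullcline intercepts: K1/α12 = 283/1.54 = 184 < K2 = 371; K2/α21 = 371/1.5 = 247 < K1 = 283.
Since both are reversed, neither can invade when rare; the interior point is a saddle.

unstable coexistence (outcome depends on initial conditions)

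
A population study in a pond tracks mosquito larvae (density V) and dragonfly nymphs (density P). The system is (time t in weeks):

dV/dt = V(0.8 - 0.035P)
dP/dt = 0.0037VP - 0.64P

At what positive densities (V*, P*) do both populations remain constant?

Set dP/dt = 0 with P > 0: 0.0037V - 0.64 = 0, so V* = 0.64/0.0037 = 173.
Set dV/dt = 0 with V > 0: 0.8 - 0.035P = 0, so P* = 0.8/0.035 = 22.9.

V* ≈ 173, P* ≈ 22.9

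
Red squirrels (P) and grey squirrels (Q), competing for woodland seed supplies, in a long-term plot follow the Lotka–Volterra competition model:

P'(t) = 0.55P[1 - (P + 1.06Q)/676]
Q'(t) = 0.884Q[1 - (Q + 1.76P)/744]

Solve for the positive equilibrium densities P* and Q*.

Setting both brackets to zero gives the nullclines P + 1.06Q = 676 and 1.76P + Q = 744.
Substituting Q = 744 - 1.76P into the first: P(1 - 1.06·1.76) = 676 - 1.06·744.
So P* = -113/-0.866 = 130, and then Q* = 744 - 1.76·130 = 515.

P* ≈ 130, Q* ≈ 515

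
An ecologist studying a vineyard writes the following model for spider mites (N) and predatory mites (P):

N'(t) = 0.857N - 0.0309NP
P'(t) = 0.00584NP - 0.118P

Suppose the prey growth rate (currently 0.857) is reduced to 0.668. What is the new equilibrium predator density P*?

At the interior fixed point, setting dN/dt = 0 with N > 0 fixes P* = (prey growth rate)/(NP coefficient) — independent of the other coefficients.
With the change, P* = 0.668/0.0309 = 21.6; it falls from 27.7.

P* ≈ 21.6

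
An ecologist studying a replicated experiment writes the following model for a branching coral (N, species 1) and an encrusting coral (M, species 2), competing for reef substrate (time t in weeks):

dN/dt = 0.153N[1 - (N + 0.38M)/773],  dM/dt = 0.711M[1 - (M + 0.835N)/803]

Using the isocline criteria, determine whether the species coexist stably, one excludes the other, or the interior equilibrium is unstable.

Compare the nullcline intercepts: K1/α12 = 773/0.38 = 2030 > K2 = 803; K2/α21 = 803/0.835 = 962 > K1 = 773.
Since both inequalities hold, each species can invade when rare, so the interior equilibrium is stable.

stable coexistence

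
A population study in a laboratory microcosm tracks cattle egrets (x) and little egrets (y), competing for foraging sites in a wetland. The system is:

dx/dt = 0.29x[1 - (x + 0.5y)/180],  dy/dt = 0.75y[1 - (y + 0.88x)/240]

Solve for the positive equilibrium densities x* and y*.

x* ≈ 107, y* ≈ 146

Setting both brackets to zero gives the nullclines x + 0.5y = 180 and 0.88x + y = 240.
Substituting y = 240 - 0.88x into the first: x(1 - 0.5·0.88) = 180 - 0.5·240.
So x* = 60/0.56 = 107, and then y* = 240 - 0.88·107 = 146.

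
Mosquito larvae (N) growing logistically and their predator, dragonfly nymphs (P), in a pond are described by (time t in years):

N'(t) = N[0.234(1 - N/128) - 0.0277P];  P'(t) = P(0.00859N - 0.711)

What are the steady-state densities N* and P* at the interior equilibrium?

From dP/dt = 0 with P > 0: 0.00859N* = 0.711, so N* = 82.8.
Substitute into dN/dt = 0: 0.234(1 - 82.8/128) = 0.0277P*.
The bracket is 0.353, giving P* = 0.0827/0.0277 = 2.99.

N* ≈ 82.8, P* ≈ 2.99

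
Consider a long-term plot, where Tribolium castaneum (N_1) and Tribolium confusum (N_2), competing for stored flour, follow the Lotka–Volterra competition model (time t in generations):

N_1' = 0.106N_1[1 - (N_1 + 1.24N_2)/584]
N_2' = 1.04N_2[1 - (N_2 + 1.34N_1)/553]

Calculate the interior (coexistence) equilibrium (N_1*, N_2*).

Setting both brackets to zero gives the nullclines N_1 + 1.24N_2 = 584 and 1.34N_1 + N_2 = 553.
Substituting N_2 = 553 - 1.34N_1 into the first: N_1(1 - 1.24·1.34) = 584 - 1.24·553.
So N_1* = -102/-0.662 = 154, and then N_2* = 553 - 1.34·154 = 347.

N_1* ≈ 154, N_2* ≈ 347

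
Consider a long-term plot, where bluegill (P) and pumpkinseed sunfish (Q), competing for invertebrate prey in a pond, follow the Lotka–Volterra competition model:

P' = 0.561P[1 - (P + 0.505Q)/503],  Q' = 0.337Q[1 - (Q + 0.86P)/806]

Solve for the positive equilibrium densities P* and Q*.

Setting both brackets to zero gives the nullclines P + 0.505Q = 503 and 0.86P + Q = 806.
Substituting Q = 806 - 0.86P into the first: P(1 - 0.505·0.86) = 503 - 0.505·806.
So P* = 96/0.566 = 170, and then Q* = 806 - 0.86·170 = 660.

P* ≈ 170, Q* ≈ 660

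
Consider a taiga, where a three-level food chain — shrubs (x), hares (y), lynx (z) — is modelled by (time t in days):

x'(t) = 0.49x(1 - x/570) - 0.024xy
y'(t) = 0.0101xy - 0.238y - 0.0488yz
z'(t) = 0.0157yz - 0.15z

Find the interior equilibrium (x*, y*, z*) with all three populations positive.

From dz/dt = 0: 0.0157y* = 0.15, so y* = 9.55.
From dx/dt = 0: 0.49(1 - x*/570) = 0.024·9.55, giving x* = 570·(1 - 0.468) = 303.
From dy/dt = 0: 0.0101·303 - 0.238 = 0.0488z*, so z* = 2.82/0.0488 = 57.9.

x* ≈ 303, y* ≈ 9.55, z* ≈ 57.9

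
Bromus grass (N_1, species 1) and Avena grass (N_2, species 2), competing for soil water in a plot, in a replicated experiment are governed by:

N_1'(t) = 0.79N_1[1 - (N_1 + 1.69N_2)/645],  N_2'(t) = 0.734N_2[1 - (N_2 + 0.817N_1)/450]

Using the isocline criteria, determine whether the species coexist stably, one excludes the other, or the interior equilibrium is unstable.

unstable coexistence (outcome depends on initial conditions)

Compare the nullcline intercepts: K1/α12 = 645/1.69 = 382 < K2 = 450; K2/α21 = 450/0.817 = 551 < K1 = 645.
Since both are reversed, neither can invade when rare; the interior point is a saddle.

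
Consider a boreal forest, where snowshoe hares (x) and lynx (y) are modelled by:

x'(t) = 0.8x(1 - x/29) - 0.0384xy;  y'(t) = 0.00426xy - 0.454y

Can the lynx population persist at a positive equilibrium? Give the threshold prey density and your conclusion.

Threshold x = 107; K < 107, so no, the predator goes extinct.

The predator equation gives dy/dt > 0 only when x > 0.454/0.00426 = 107.
Without the predator, x → K = 29. Since 29 < 107, the predator cannot invade.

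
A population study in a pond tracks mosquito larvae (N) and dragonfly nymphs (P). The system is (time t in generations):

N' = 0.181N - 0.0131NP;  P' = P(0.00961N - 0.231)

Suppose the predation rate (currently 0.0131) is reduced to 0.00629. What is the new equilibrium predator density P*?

At the interior fixed point, setting dN/dt = 0 with N > 0 fixes P* = (prey growth rate)/(NP coefficient) — independent of the other coefficients.
With the change, P* = 0.181/0.00629 = 28.8; it rises from 13.8.

P* ≈ 28.8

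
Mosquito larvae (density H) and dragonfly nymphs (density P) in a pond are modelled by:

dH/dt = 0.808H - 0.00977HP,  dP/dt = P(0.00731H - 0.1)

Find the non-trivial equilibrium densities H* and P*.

Set dP/dt = 0 with P > 0: 0.00731H - 0.1 = 0, so H* = 0.1/0.00731 = 13.7.
Set dH/dt = 0 with H > 0: 0.808 - 0.00977P = 0, so P* = 0.808/0.00977 = 82.7.

H* ≈ 13.7, P* ≈ 82.7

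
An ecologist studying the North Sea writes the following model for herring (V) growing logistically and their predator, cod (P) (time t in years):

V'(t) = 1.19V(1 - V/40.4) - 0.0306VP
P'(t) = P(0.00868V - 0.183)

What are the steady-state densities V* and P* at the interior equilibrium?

From dP/dt = 0 with P > 0: 0.00868V* = 0.183, so V* = 21.1.
Substitute into dV/dt = 0: 1.19(1 - 21.1/40.4) = 0.0306P*.
The bracket is 0.478, giving P* = 0.569/0.0306 = 18.6.

V* ≈ 21.1, P* ≈ 18.6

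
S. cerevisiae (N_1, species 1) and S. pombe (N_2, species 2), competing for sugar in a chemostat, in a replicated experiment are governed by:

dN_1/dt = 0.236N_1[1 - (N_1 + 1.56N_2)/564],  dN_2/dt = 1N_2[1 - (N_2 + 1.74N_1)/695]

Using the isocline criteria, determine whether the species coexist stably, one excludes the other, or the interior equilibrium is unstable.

unstable coexistence (outcome depends on initial conditions)

Compare the nullcline intercepts: K1/α12 = 564/1.56 = 362 < K2 = 695; K2/α21 = 695/1.74 = 399 < K1 = 564.
Since both are reversed, neither can invade when rare; the interior point is a saddle.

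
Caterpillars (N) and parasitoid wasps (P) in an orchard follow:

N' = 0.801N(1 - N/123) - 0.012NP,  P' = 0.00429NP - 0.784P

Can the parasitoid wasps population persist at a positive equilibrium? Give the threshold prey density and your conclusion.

Threshold N = 183; K < 183, so no, the predator goes extinct.

The predator equation gives dP/dt > 0 only when N > 0.784/0.00429 = 183.
Without the predator, N → K = 123. Since 123 < 183, the predator cannot invade.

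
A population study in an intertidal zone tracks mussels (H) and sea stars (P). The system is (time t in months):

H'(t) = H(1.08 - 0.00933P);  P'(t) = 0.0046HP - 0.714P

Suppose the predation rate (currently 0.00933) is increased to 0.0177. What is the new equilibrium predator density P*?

At the interior fixed point, setting dH/dt = 0 with H > 0 fixes P* = (prey growth rate)/(HP coefficient) — independent of the other coefficients.
With the change, P* = 1.08/0.0177 = 61; it falls from 116.

P* ≈ 61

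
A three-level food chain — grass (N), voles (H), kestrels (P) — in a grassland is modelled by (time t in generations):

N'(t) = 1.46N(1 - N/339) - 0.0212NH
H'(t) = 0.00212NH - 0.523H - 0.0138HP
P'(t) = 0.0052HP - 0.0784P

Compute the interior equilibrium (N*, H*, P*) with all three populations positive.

From dP/dt = 0: 0.0052H* = 0.0784, so H* = 15.1.
From dN/dt = 0: 1.46(1 - N*/339) = 0.0212·15.1, giving N* = 339·(1 - 0.219) = 265.
From dH/dt = 0: 0.00212·265 - 0.523 = 0.0138P*, so P* = 0.0383/0.0138 = 2.78.

N* ≈ 265, H* ≈ 15.1, P* ≈ 2.78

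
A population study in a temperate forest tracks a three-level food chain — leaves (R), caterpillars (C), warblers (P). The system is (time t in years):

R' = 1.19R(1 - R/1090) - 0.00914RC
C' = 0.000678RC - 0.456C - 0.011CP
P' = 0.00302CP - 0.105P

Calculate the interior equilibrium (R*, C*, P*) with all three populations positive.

From dP/dt = 0: 0.00302C* = 0.105, so C* = 34.8.
From dR/dt = 0: 1.19(1 - R*/1090) = 0.00914·34.8, giving R* = 1090·(1 - 0.267) = 799.
From dC/dt = 0: 0.000678·799 - 0.456 = 0.011P*, so P* = 0.0857/0.011 = 7.79.

R* ≈ 799, C* ≈ 34.8, P* ≈ 7.79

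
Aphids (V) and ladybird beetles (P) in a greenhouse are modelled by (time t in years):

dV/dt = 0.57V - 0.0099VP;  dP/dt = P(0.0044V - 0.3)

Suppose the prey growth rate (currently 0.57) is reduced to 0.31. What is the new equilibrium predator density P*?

P* ≈ 31.3

At the interior fixed point, setting dV/dt = 0 with V > 0 fixes P* = (prey growth rate)/(VP coefficient) — independent of the other coefficients.
With the change, P* = 0.31/0.0099 = 31.3; it falls from 57.6.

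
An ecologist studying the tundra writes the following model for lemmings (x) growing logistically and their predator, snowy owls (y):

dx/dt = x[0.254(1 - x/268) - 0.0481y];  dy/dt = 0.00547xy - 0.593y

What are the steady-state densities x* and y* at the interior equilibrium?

From dy/dt = 0 with y > 0: 0.00547x* = 0.593, so x* = 108.
Substitute into dx/dt = 0: 0.254(1 - 108/268) = 0.0481y*.
The bracket is 0.595, giving y* = 0.151/0.0481 = 3.14.

x* ≈ 108, y* ≈ 3.14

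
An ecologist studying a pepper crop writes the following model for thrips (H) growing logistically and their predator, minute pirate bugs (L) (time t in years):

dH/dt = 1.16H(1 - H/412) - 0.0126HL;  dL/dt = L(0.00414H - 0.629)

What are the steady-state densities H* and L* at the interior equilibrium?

H* ≈ 152, L* ≈ 58.1

From dL/dt = 0 with L > 0: 0.00414H* = 0.629, so H* = 152.
Substitute into dH/dt = 0: 1.16(1 - 152/412) = 0.0126L*.
The bracket is 0.631, giving L* = 0.732/0.0126 = 58.1.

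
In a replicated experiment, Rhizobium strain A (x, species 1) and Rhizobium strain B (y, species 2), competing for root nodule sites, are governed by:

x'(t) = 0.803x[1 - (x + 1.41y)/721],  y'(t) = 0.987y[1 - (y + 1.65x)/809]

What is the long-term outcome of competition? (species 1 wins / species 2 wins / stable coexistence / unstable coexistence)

unstable coexistence (outcome depends on initial conditions)

Compare the nullcline intercepts: K1/α12 = 721/1.41 = 511 < K2 = 809; K2/α21 = 809/1.65 = 490 < K1 = 721.
Since both are reversed, neither can invade when rare; the interior point is a saddle.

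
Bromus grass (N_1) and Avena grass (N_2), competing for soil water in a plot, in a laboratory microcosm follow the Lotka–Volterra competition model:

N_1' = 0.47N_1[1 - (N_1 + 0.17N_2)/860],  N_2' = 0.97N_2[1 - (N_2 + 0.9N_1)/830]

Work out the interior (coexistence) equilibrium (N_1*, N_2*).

Setting both brackets to zero gives the nullclines N_1 + 0.17N_2 = 860 and 0.9N_1 + N_2 = 830.
Substituting N_2 = 830 - 0.9N_1 into the first: N_1(1 - 0.17·0.9) = 860 - 0.17·830.
So N_1* = 719/0.847 = 849, and then N_2* = 830 - 0.9·849 = 66.1.

N_1* ≈ 849, N_2* ≈ 66.1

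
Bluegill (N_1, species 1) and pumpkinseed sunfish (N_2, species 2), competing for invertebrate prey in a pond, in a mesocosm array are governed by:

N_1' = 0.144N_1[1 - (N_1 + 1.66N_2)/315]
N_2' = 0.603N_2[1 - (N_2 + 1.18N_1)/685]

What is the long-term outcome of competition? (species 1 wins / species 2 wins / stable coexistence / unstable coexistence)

Compare the nullcline intercepts: K1/α12 = 315/1.66 = 190 < K2 = 685; K2/α21 = 685/1.18 = 581 > K1 = 315.
Since the inequalities point opposite ways, species 2 can invade but species 1 cannot.

species 2 excludes species 1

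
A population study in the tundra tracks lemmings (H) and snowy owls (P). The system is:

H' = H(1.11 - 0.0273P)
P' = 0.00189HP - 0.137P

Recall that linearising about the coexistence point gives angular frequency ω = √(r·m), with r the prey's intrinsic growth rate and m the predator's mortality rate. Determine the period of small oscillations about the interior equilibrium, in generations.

T ≈ 16.1 generations

Here r = 1.11 and m = 0.137, so r·m = 0.152.
ω = √0.152 = 0.39 per generation, hence T = 2π/ω ≈ 16.1 generations.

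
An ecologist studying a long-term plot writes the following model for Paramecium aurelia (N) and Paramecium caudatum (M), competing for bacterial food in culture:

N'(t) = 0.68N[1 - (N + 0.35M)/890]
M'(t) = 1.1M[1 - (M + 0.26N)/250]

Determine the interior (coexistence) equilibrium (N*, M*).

Setting both brackets to zero gives the nullclines N + 0.35M = 890 and 0.26N + M = 250.
Substituting M = 250 - 0.26N into the first: N(1 - 0.35·0.26) = 890 - 0.35·250.
So N* = 802/0.909 = 883, and then M* = 250 - 0.26·883 = 20.5.

N* ≈ 883, M* ≈ 20.5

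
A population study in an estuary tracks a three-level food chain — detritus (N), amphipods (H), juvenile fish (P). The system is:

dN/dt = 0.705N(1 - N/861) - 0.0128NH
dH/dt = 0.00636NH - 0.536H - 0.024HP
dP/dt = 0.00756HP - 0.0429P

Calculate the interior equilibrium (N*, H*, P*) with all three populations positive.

From dP/dt = 0: 0.00756H* = 0.0429, so H* = 5.67.
From dN/dt = 0: 0.705(1 - N*/861) = 0.0128·5.67, giving N* = 861·(1 - 0.103) = 772.
From dH/dt = 0: 0.00636·772 - 0.536 = 0.024P*, so P* = 4.38/0.024 = 182.

N* ≈ 772, H* ≈ 5.67, P* ≈ 182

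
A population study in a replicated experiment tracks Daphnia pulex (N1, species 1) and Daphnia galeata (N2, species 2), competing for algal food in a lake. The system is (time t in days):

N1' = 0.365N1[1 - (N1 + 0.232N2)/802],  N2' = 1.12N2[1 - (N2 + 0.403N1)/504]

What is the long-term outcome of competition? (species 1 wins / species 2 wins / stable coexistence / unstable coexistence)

Compare the nullcline intercepts: K1/α12 = 802/0.232 = 3460 > K2 = 504; K2/α21 = 504/0.403 = 1250 > K1 = 802.
Since both inequalities hold, each species can invade when rare, so the interior equilibrium is stable.

stable coexistence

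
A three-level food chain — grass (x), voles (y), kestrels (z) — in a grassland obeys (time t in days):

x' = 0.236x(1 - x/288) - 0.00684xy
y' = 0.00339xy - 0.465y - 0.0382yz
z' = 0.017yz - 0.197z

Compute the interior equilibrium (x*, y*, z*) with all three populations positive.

x* ≈ 191, y* ≈ 11.6, z* ≈ 4.8

From dz/dt = 0: 0.017y* = 0.197, so y* = 11.6.
From dx/dt = 0: 0.236(1 - x*/288) = 0.00684·11.6, giving x* = 288·(1 - 0.336) = 191.
From dy/dt = 0: 0.00339·191 - 0.465 = 0.0382z*, so z* = 0.183/0.0382 = 4.8.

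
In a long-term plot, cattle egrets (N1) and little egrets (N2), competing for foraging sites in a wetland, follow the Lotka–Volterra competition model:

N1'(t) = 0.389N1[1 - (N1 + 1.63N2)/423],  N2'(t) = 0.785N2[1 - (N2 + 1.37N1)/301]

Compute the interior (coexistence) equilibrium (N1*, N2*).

Setting both brackets to zero gives the nullclines N1 + 1.63N2 = 423 and 1.37N1 + N2 = 301.
Substituting N2 = 301 - 1.37N1 into the first: N1(1 - 1.63·1.37) = 423 - 1.63·301.
So N1* = -67.6/-1.23 = 54.8, and then N2* = 301 - 1.37·54.8 = 226.

N1* ≈ 54.8, N2* ≈ 226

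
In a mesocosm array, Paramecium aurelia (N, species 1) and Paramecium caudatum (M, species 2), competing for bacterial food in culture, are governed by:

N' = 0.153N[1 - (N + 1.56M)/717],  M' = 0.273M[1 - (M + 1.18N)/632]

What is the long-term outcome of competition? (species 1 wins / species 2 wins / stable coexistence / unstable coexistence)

Compare the nullcline intercepts: K1/α12 = 717/1.56 = 460 < K2 = 632; K2/α21 = 632/1.18 = 536 < K1 = 717.
Since both are reversed, neither can invade when rare; the interior point is a saddle.

unstable coexistence (outcome depends on initial conditions)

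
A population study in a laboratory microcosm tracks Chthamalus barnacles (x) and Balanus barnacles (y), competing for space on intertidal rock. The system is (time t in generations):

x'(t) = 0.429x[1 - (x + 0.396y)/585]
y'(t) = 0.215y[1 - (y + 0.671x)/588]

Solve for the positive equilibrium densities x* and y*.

Setting both brackets to zero gives the nullclines x + 0.396y = 585 and 0.671x + y = 588.
Substituting y = 588 - 0.671x into the first: x(1 - 0.396·0.671) = 585 - 0.396·588.
So x* = 352/0.734 = 480, and then y* = 588 - 0.671·480 = 266.

x* ≈ 480, y* ≈ 266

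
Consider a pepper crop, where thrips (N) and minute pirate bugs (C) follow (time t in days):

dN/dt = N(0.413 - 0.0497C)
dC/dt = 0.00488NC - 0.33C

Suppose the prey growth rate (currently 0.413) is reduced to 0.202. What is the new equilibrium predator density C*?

C* ≈ 4.06

At the interior fixed point, setting dN/dt = 0 with N > 0 fixes C* = (prey growth rate)/(NC coefficient) — independent of the other coefficients.
With the change, C* = 0.202/0.0497 = 4.06; it falls from 8.31.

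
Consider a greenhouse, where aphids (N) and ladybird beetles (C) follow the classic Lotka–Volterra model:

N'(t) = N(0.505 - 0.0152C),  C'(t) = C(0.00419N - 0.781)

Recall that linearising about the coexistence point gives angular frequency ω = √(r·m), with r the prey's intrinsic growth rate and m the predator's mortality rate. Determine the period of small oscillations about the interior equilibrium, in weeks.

Here r = 0.505 and m = 0.781, so r·m = 0.394.
ω = √0.394 = 0.628 per week, hence T = 2π/ω ≈ 10 weeks.

T ≈ 10 weeks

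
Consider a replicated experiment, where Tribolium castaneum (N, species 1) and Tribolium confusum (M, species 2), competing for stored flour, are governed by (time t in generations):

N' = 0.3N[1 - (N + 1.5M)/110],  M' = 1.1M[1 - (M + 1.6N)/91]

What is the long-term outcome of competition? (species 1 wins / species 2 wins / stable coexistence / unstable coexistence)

unstable coexistence (outcome depends on initial conditions)

Compare the nullcline intercepts: K1/α12 = 110/1.5 = 73.3 < K2 = 91; K2/α21 = 91/1.6 = 56.9 < K1 = 110.
Since both are reversed, neither can invade when rare; the interior point is a saddle.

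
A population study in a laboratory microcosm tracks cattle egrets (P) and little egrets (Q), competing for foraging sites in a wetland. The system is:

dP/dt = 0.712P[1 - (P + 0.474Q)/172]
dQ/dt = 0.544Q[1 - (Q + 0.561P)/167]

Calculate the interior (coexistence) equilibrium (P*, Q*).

P* ≈ 126, Q* ≈ 96

Setting both brackets to zero gives the nullclines P + 0.474Q = 172 and 0.561P + Q = 167.
Substituting Q = 167 - 0.561P into the first: P(1 - 0.474·0.561) = 172 - 0.474·167.
So P* = 92.8/0.734 = 126, and then Q* = 167 - 0.561·126 = 96.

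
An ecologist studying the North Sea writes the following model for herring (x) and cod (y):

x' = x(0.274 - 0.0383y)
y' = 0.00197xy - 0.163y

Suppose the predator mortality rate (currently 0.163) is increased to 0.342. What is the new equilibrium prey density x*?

x* ≈ 174

At the interior fixed point, setting dy/dt = 0 with y > 0 fixes x* = (predator death rate)/(xy coefficient) — independent of the other coefficients.
With the change, x* = 0.342/0.00197 = 174; it rises from 82.7.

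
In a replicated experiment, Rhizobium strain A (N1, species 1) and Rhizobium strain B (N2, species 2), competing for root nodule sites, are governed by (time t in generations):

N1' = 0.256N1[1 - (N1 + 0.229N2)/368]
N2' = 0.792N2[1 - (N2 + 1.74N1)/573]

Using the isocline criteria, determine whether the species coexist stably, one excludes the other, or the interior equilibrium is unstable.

species 1 excludes species 2

Compare the nullcline intercepts: K1/α12 = 368/0.229 = 1610 > K2 = 573; K2/α21 = 573/1.74 = 329 < K1 = 368.
Since the inequalities point opposite ways, species 1 can invade but species 2 cannot.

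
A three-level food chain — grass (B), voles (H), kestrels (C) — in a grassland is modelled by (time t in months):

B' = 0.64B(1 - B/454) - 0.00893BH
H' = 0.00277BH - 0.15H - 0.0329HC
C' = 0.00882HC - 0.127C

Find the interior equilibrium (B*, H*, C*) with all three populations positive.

From dC/dt = 0: 0.00882H* = 0.127, so H* = 14.4.
From dB/dt = 0: 0.64(1 - B*/454) = 0.00893·14.4, giving B* = 454·(1 - 0.201) = 363.
From dH/dt = 0: 0.00277·363 - 0.15 = 0.0329C*, so C* = 0.855/0.0329 = 26.

B* ≈ 363, H* ≈ 14.4, C* ≈ 26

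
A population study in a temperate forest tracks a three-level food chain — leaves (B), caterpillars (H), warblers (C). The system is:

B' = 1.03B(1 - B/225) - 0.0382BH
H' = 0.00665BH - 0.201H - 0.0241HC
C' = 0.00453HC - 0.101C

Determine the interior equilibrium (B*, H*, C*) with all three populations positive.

From dC/dt = 0: 0.00453H* = 0.101, so H* = 22.3.
From dB/dt = 0: 1.03(1 - B*/225) = 0.0382·22.3, giving B* = 225·(1 - 0.827) = 38.9.
From dH/dt = 0: 0.00665·38.9 - 0.201 = 0.0241C*, so C* = 0.058/0.0241 = 2.41.

B* ≈ 38.9, H* ≈ 22.3, C* ≈ 2.41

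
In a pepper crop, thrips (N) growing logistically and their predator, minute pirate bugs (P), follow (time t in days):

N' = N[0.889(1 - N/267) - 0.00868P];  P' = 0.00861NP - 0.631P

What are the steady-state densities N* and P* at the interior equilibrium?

N* ≈ 73.3, P* ≈ 74.3

From dP/dt = 0 with P > 0: 0.00861N* = 0.631, so N* = 73.3.
Substitute into dN/dt = 0: 0.889(1 - 73.3/267) = 0.00868P*.
The bracket is 0.726, giving P* = 0.645/0.00868 = 74.3.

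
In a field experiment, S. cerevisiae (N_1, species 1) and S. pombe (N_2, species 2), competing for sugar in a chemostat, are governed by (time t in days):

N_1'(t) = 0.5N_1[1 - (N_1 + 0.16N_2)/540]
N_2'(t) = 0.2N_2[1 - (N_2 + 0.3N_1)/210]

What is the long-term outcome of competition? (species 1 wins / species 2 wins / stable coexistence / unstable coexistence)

stable coexistence

Compare the nullcline intercepts: K1/α12 = 540/0.16 = 3380 > K2 = 210; K2/α21 = 210/0.3 = 700 > K1 = 540.
Since both inequalities hold, each species can invade when rare, so the interior equilibrium is stable.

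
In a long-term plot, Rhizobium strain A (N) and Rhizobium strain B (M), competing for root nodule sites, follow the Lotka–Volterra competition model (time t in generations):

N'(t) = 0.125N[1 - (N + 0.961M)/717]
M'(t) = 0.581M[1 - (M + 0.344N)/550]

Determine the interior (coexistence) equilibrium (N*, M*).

N* ≈ 282, M* ≈ 453

Setting both brackets to zero gives the nullclines N + 0.961M = 717 and 0.344N + M = 550.
Substituting M = 550 - 0.344N into the first: N(1 - 0.961·0.344) = 717 - 0.961·550.
So N* = 188/0.669 = 282, and then M* = 550 - 0.344·282 = 453.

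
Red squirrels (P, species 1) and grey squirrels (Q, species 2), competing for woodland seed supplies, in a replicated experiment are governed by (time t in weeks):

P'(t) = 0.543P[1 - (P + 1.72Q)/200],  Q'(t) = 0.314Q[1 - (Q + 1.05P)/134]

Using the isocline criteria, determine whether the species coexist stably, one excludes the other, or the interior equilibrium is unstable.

unstable coexistence (outcome depends on initial conditions)

Compare the nullcline intercepts: K1/α12 = 200/1.72 = 116 < K2 = 134; K2/α21 = 134/1.05 = 128 < K1 = 200.
Since both are reversed, neither can invade when rare; the interior point is a saddle.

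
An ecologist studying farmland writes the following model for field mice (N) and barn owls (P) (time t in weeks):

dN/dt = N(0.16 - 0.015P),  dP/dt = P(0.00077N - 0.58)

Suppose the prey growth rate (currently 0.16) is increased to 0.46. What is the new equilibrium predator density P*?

At the interior fixed point, setting dN/dt = 0 with N > 0 fixes P* = (prey growth rate)/(NP coefficient) — independent of the other coefficients.
With the change, P* = 0.46/0.015 = 30.7; it rises from 10.7.

P* ≈ 30.7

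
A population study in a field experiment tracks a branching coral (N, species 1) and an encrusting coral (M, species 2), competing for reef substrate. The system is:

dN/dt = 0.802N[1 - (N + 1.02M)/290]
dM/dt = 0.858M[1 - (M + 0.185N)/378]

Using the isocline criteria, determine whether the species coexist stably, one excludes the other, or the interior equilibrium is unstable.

Compare the nullcline intercepts: K1/α12 = 290/1.02 = 284 < K2 = 378; K2/α21 = 378/0.185 = 2040 > K1 = 290.
Since the inequalities point opposite ways, species 2 can invade but species 1 cannot.

species 2 excludes species 1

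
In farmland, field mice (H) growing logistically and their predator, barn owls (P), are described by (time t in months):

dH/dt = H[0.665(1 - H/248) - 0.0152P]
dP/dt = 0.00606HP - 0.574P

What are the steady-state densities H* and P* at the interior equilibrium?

H* ≈ 94.7, P* ≈ 27

From dP/dt = 0 with P > 0: 0.00606H* = 0.574, so H* = 94.7.
Substitute into dH/dt = 0: 0.665(1 - 94.7/248) = 0.0152P*.
The bracket is 0.618, giving P* = 0.411/0.0152 = 27.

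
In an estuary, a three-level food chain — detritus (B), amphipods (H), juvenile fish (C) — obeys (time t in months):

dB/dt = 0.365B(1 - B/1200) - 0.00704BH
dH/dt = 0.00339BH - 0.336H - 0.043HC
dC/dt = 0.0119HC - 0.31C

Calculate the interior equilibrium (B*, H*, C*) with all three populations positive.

From dC/dt = 0: 0.0119H* = 0.31, so H* = 26.1.
From dB/dt = 0: 0.365(1 - B*/1200) = 0.00704·26.1, giving B* = 1200·(1 - 0.502) = 597.
From dH/dt = 0: 0.00339·597 - 0.336 = 0.043C*, so C* = 1.69/0.043 = 39.3.

B* ≈ 597, H* ≈ 26.1, C* ≈ 39.3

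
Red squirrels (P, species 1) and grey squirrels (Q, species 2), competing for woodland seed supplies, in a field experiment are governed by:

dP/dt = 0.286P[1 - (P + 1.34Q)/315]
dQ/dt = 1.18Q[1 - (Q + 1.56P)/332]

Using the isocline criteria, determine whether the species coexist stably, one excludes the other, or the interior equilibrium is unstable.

unstable coexistence (outcome depends on initial conditions)

Compare the nullcline intercepts: K1/α12 = 315/1.34 = 235 < K2 = 332; K2/α21 = 332/1.56 = 213 < K1 = 315.
Since both are reversed, neither can invade when rare; the interior point is a saddle.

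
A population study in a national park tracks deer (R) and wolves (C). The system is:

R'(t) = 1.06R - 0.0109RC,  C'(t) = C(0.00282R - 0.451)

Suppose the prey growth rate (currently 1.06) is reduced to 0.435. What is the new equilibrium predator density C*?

At the interior fixed point, setting dR/dt = 0 with R > 0 fixes C* = (prey growth rate)/(RC coefficient) — independent of the other coefficients.
With the change, C* = 0.435/0.0109 = 39.9; it falls from 97.2.

C* ≈ 39.9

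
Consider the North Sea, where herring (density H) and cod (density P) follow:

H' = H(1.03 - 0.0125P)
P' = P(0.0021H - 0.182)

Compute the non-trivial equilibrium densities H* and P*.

H* ≈ 86.7, P* ≈ 82.4

Set dP/dt = 0 with P > 0: 0.0021H - 0.182 = 0, so H* = 0.182/0.0021 = 86.7.
Set dH/dt = 0 with H > 0: 1.03 - 0.0125P = 0, so P* = 1.03/0.0125 = 82.4.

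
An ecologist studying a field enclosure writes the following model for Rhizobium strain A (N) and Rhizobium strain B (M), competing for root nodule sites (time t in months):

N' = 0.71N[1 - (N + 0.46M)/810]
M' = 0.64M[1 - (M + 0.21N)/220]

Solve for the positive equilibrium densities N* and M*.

N* ≈ 785, M* ≈ 55.2

Setting both brackets to zero gives the nullclines N + 0.46M = 810 and 0.21N + M = 220.
Substituting M = 220 - 0.21N into the first: N(1 - 0.46·0.21) = 810 - 0.46·220.
So N* = 709/0.903 = 785, and then M* = 220 - 0.21·785 = 55.2.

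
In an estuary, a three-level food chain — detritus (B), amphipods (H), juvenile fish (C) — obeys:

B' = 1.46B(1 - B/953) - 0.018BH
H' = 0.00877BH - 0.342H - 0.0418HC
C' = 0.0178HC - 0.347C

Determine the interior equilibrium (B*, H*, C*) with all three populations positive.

B* ≈ 724, H* ≈ 19.5, C* ≈ 144

From dC/dt = 0: 0.0178H* = 0.347, so H* = 19.5.
From dB/dt = 0: 1.46(1 - B*/953) = 0.018·19.5, giving B* = 953·(1 - 0.24) = 724.
From dH/dt = 0: 0.00877·724 - 0.342 = 0.0418C*, so C* = 6.01/0.0418 = 144.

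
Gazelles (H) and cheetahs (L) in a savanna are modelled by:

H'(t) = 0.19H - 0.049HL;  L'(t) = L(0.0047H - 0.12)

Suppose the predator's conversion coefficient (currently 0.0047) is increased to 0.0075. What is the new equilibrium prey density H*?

At the interior fixed point, setting dL/dt = 0 with L > 0 fixes H* = (predator death rate)/(HL coefficient) — independent of the other coefficients.
With the change, H* = 0.12/0.0075 = 16; it falls from 25.5.

H* ≈ 16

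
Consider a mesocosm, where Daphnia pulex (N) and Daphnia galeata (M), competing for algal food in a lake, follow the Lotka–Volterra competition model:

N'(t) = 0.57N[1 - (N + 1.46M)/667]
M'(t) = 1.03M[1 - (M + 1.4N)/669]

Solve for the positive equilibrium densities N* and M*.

N* ≈ 297, M* ≈ 254

Setting both brackets to zero gives the nullclines N + 1.46M = 667 and 1.4N + M = 669.
Substituting M = 669 - 1.4N into the first: N(1 - 1.46·1.4) = 667 - 1.46·669.
So N* = -310/-1.04 = 297, and then M* = 669 - 1.4·297 = 254.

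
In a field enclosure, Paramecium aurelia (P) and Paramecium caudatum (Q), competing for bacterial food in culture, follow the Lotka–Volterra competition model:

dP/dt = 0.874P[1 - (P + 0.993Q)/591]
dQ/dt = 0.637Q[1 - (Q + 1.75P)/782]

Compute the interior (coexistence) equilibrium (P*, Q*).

P* ≈ 251, Q* ≈ 342

Setting both brackets to zero gives the nullclines P + 0.993Q = 591 and 1.75P + Q = 782.
Substituting Q = 782 - 1.75P into the first: P(1 - 0.993·1.75) = 591 - 0.993·782.
So P* = -186/-0.738 = 251, and then Q* = 782 - 1.75·251 = 342.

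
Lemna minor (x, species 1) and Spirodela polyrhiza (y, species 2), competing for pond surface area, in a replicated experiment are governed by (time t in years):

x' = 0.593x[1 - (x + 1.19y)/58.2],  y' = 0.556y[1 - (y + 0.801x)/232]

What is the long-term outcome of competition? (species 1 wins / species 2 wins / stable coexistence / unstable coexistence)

species 2 excludes species 1

Compare the nullcline intercepts: K1/α12 = 58.2/1.19 = 48.9 < K2 = 232; K2/α21 = 232/0.801 = 290 > K1 = 58.2.
Since the inequalities point opposite ways, species 2 can invade but species 1 cannot.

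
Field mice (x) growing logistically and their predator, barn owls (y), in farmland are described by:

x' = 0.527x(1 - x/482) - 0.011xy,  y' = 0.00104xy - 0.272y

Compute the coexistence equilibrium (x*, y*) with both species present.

x* ≈ 262, y* ≈ 21.9

From dy/dt = 0 with y > 0: 0.00104x* = 0.272, so x* = 262.
Substitute into dx/dt = 0: 0.527(1 - 262/482) = 0.011y*.
The bracket is 0.457, giving y* = 0.241/0.011 = 21.9.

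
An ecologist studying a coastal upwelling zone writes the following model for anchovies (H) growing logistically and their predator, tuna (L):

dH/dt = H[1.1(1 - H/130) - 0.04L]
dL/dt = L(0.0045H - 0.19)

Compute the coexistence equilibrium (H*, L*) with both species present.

H* ≈ 42.2, L* ≈ 18.6

From dL/dt = 0 with L > 0: 0.0045H* = 0.19, so H* = 42.2.
Substitute into dH/dt = 0: 1.1(1 - 42.2/130) = 0.04L*.
The bracket is 0.675, giving L* = 0.743/0.04 = 18.6.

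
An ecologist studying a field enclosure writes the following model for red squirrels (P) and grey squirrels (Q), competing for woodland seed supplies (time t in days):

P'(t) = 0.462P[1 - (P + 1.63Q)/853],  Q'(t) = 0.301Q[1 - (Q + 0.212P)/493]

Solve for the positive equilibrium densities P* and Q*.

Setting both brackets to zero gives the nullclines P + 1.63Q = 853 and 0.212P + Q = 493.
Substituting Q = 493 - 0.212P into the first: P(1 - 1.63·0.212) = 853 - 1.63·493.
So P* = 49.4/0.654 = 75.5, and then Q* = 493 - 0.212·75.5 = 477.

P* ≈ 75.5, Q* ≈ 477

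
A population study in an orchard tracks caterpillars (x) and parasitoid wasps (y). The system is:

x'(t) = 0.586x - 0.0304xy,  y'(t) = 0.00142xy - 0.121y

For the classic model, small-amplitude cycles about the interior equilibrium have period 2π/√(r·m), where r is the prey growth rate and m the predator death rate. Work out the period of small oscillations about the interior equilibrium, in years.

T ≈ 23.6 years

Here r = 0.586 and m = 0.121, so r·m = 0.0709.
ω = √0.0709 = 0.266 per year, hence T = 2π/ω ≈ 23.6 years.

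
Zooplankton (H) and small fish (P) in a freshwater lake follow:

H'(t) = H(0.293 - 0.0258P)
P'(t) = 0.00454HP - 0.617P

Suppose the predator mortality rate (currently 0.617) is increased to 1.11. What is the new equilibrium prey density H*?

At the interior fixed point, setting dP/dt = 0 with P > 0 fixes H* = (predator death rate)/(HP coefficient) — independent of the other coefficients.
With the change, H* = 1.11/0.00454 = 244; it rises from 136.

H* ≈ 244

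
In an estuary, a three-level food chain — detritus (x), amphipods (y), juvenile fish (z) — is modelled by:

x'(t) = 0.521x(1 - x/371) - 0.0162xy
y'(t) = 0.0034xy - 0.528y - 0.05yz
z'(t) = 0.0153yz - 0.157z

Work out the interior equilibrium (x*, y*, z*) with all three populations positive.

x* ≈ 253, y* ≈ 10.3, z* ≈ 6.62

From dz/dt = 0: 0.0153y* = 0.157, so y* = 10.3.
From dx/dt = 0: 0.521(1 - x*/371) = 0.0162·10.3, giving x* = 371·(1 - 0.319) = 253.
From dy/dt = 0: 0.0034·253 - 0.528 = 0.05z*, so z* = 0.331/0.05 = 6.62.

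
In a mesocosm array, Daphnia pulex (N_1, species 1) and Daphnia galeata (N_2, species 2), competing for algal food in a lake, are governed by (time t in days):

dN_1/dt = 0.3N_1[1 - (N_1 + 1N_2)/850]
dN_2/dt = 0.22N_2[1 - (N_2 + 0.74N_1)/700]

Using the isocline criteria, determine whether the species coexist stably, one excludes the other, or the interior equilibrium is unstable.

stable coexistence

Compare the nullcline intercepts: K1/α12 = 850/1 = 850 > K2 = 700; K2/α21 = 700/0.74 = 946 > K1 = 850.
Since both inequalities hold, each species can invade when rare, so the interior equilibrium is stable.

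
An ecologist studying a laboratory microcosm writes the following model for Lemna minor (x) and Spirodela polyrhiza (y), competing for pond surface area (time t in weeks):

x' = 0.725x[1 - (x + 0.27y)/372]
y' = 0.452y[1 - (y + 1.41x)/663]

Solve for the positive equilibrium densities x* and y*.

x* ≈ 312, y* ≈ 224

Setting both brackets to zero gives the nullclines x + 0.27y = 372 and 1.41x + y = 663.
Substituting y = 663 - 1.41x into the first: x(1 - 0.27·1.41) = 372 - 0.27·663.
So x* = 193/0.619 = 312, and then y* = 663 - 1.41·312 = 224.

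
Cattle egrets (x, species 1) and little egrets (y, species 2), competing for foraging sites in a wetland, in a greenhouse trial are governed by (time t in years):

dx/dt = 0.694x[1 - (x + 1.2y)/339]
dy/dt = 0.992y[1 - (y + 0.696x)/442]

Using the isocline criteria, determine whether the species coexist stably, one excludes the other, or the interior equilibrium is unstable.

species 2 excludes species 1

Compare the nullcline intercepts: K1/α12 = 339/1.2 = 282 < K2 = 442; K2/α21 = 442/0.696 = 635 > K1 = 339.
Since the inequalities point opposite ways, species 2 can invade but species 1 cannot.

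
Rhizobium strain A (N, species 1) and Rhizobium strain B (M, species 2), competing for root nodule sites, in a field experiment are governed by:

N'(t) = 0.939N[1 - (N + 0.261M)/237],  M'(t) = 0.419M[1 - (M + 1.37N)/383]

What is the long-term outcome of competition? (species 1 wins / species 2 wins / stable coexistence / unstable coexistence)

stable coexistence

Compare the nullcline intercepts: K1/α12 = 237/0.261 = 908 > K2 = 383; K2/α21 = 383/1.37 = 280 > K1 = 237.
Since both inequalities hold, each species can invade when rare, so the interior equilibrium is stable.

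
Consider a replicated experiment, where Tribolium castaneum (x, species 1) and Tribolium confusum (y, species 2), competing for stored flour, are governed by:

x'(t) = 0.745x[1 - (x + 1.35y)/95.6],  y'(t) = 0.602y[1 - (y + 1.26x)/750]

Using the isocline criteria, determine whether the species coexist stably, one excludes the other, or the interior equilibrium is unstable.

species 2 excludes species 1

Compare the nullcline intercepts: K1/α12 = 95.6/1.35 = 70.8 < K2 = 750; K2/α21 = 750/1.26 = 595 > K1 = 95.6.
Since the inequalities point opposite ways, species 2 can invade but species 1 cannot.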